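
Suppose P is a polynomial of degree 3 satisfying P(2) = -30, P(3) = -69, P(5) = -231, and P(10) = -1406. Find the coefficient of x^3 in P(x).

Write P(x) = ax^3 + bx^2 + cx + d. Substituting each data point gives a linear system:
  8a + 4b + 2c + d = -30
  27a + 9b + 3c + d = -69
  125a + 25b + 5c + d = -231
  1000a + 100b + 10c + d = -1406
Solving the system yields a = -1, b = -4, c = 0, d = -6.
So P(x) = -x³ - 4x² - 6.
The leading coefficient is -1.

-1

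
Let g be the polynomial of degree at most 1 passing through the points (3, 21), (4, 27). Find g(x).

Write g(x) = ax + b. Substituting each data point gives a linear system:
  3a + b = 21
  4a + b = 27
Solving the system yields a = 6, b = 3.
So g(x) = 6x + 3.
Check: g(3) = 21. ✓

g(x) = 6x + 3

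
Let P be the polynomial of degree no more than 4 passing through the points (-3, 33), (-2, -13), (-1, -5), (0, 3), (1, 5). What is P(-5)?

743

Write P(x) = ax^4 + bx^3 + cx^2 + dx + e. Substituting each data point gives a linear system:
  81a - 27b + 9c - 3d + e = 33
  16a - 8b + 4c - 2d + e = -13
  a - b + c - d + e = -5
  e = 3
  a + b + c + d + e = 5
Solving the system yields a = 2, b = 3, c = -5, d = 2, e = 3.
So P(x) = 2x^4 + 3x^3 - 5x^2 + 2x + 3.
Then P(-5) = 743.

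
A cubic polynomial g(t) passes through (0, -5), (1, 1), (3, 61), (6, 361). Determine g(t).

g(t) = t^3 + 4t^2 + t - 5

Write g(t) = at^3 + bt^2 + ct + d. Substituting each data point gives a linear system:
  d = -5
  a + b + c + d = 1
  27a + 9b + 3c + d = 61
  216a + 36b + 6c + d = 361
Solving the system yields a = 1, b = 4, c = 1, d = -5.
So g(t) = t^3 + 4t^2 + t - 5.
Check: g(3) = 61. ✓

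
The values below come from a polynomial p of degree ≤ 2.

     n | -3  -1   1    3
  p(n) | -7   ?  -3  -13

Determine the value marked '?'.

-1

The 3 known points determine the degree-2 polynomial uniquely.
Write p(n) = an^2 + bn + c. Substituting each data point gives a linear system:
  9a - 3b + c = -7
  a + b + c = -3
  9a + 3b + c = -13
Solving the system yields a = -1, b = -1, c = -1.
So p(n) = -n^2 - n - 1.
Then p(-1) = -1.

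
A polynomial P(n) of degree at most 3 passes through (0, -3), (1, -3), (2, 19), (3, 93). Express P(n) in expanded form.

P(n) = 5n^3 - 4n^2 - n - 3

Write P(n) = an^3 + bn^2 + cn + d. Substituting each data point gives a linear system:
  d = -3
  a + b + c + d = -3
  8a + 4b + 2c + d = 19
  27a + 9b + 3c + d = 93
Solving the system yields a = 5, b = -4, c = -1, d = -3.
So P(n) = 5n³ - 4n² - n - 3.
Check: P(0) = -3. ✓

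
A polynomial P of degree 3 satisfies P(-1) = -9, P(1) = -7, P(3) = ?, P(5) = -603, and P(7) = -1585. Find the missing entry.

-141

The 4 known points determine the degree-3 polynomial uniquely.
Write P(n) = an^3 + bn^2 + cn + d. Substituting each data point gives a linear system:
  -a + b - c + d = -9
  a + b + c + d = -7
  125a + 25b + 5c + d = -603
  343a + 49b + 7c + d = -1585
Solving the system yields a = -4, b = -5, c = 5, d = -3.
So P(n) = -4n³ - 5n² + 5n - 3.
Then P(3) = -141.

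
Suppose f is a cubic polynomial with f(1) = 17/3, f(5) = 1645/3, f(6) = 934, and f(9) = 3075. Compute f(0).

0

Write f(x) = ax^3 + bx^2 + cx + d. Substituting each data point gives a linear system:
  a + b + c + d = 17/3
  125a + 25b + 5c + d = 1645/3
  216a + 36b + 6c + d = 934
  729a + 81b + 9c + d = 3075
Solving the system yields a = 4, b = 2, c = -1/3, d = 0.
So f(x) = 4x^3 + 2x^2 - (1/3)x.
Then f(0) = 0.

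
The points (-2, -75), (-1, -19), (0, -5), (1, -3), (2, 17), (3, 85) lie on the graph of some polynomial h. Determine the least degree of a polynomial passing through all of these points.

Forward differences of the values at n = -2, -1, 0, 1, 2, 3:
  h  : -75  -19  -5  -3  17  85
  Δ  : 56  14  2  20  68
  Δ^2: -42  -12  18  48
  Δ^3: 30  30  30
  Δ^4: 0  0
  Δ^5: 0
The third differences are constant (30) and nonzero, while all higher differences vanish, so the minimal degree is 3.

3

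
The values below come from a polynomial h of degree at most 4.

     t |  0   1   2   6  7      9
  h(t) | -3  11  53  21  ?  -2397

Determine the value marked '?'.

The 5 known points determine the degree-4 polynomial uniquely.
Write h(t) = at^4 + bt^3 + ct^2 + dt + e. Substituting each data point gives a linear system:
  e = -3
  a + b + c + d + e = 11
  16a + 8b + 4c + 2d + e = 53
  1296a + 216b + 36c + 6d + e = 21
  6561a + 729b + 81c + 9d + e = -2397
Solving the system yields a = -1, b = 5, c = 6, d = 4, e = -3.
So h(t) = -t^4 + 5t^3 + 6t^2 + 4t - 3.
Then h(7) = -367.

-367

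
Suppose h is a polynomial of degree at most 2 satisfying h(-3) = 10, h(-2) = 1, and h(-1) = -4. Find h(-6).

Write h(n) = an^2 + bn + c. Substituting each data point gives a linear system:
  9a - 3b + c = 10
  4a - 2b + c = 1
  a - b + c = -4
Solving the system yields a = 2, b = 1, c = -5.
So h(n) = 2n² + n - 5.
Then h(-6) = 61.

61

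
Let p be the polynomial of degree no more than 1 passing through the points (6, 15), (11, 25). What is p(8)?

19

Using the Lagrange interpolation formula with nodes 6, 11:
  L_0(u) = (u - 11) / -5
  L_1(u) = (u - 6) / 5
Then p(u) = 15·L_0(u) + 25·L_1(u).
Expanding and collecting terms gives p(u) = 2u + 3.
Evaluating at u = 8: p(8) = 19.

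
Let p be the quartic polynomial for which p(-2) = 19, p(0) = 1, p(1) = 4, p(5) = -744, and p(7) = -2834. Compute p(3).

-86

Write p(s) = as^4 + bs^3 + cs^2 + ds + e. Substituting each data point gives a linear system:
  16a - 8b + 4c - 2d + e = 19
  e = 1
  a + b + c + d + e = 4
  625a + 125b + 25c + 5d + e = -744
  2401a + 343b + 49c + 7d + e = -2834
Solving the system yields a = -1, b = -2, c = 5, d = 1, e = 1.
So p(s) = -s⁴ - 2s³ + 5s² + s + 1.
Then p(3) = -86.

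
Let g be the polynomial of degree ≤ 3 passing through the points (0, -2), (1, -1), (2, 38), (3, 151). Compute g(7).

2063

Forward differences of the values at s = 0, 1, 2, 3:
  g  : -2  -1  38  151
  Δ  : 1  39  113
  Δ^2: 38  74
  Δ^3: 36
The third differences are constant, confirming degree 3.
Interpolating (Newton forward form) and evaluating at s = 7 gives g(7) = 2063.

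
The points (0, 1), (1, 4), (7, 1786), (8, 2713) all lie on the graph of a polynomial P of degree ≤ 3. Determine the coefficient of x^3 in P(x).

Write P(x) = ax^3 + bx^2 + cx + d. Substituting each data point gives a linear system:
  d = 1
  a + b + c + d = 4
  343a + 49b + 7c + d = 1786
  512a + 64b + 8c + d = 2713
Solving the system yields a = 6, b = -6, c = 3, d = 1.
So P(x) = 6x^3 - 6x^2 + 3x + 1.
The leading coefficient is 6.

6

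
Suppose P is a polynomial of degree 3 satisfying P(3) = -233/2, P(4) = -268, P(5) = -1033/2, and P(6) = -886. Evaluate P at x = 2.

-38

Using the Lagrange interpolation formula with nodes 3, 4, 5, 6:
  L_0(x) = (x - 4)(x - 5)(x - 6) / -6
  L_1(x) = (x - 3)(x - 5)(x - 6) / 2
  L_2(x) = (x - 3)(x - 4)(x - 6) / -2
  L_3(x) = (x - 3)(x - 4)(x - 5) / 6
Then P(x) = -233/2·L_0(x) - 268·L_1(x) - 1033/2·L_2(x) - 886·L_3(x).
Expanding and collecting terms gives P(x) = -4x^3 - (1/2)x^2 - 4.
Evaluating at x = 2: P(2) = -38.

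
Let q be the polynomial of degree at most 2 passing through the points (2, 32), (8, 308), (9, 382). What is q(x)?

Using the Lagrange interpolation formula with nodes 2, 8, 9:
  L_0(x) = (x - 8)(x - 9) / 42
  L_1(x) = (x - 2)(x - 9) / -6
  L_2(x) = (x - 2)(x - 8) / 7
Then q(x) = 32·L_0(x) + 308·L_1(x) + 382·L_2(x).
Expanding and collecting terms gives q(x) = 4x² + 6x + 4.
Check: q(2) = 32. ✓

q(x) = 4x^2 + 6x + 4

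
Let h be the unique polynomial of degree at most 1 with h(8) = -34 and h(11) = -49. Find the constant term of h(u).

6

Write h(u) = au + b. Substituting each data point gives a linear system:
  8a + b = -34
  11a + b = -49
Solving the system yields a = -5, b = 6.
So h(u) = -5u + 6.
The constant term is 6.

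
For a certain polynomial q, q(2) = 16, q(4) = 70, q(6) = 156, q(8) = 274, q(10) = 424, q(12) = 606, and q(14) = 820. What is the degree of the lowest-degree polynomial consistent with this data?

2

Forward differences of the values at t = 2, 4, 6, 8, 10, 12, 14:
  q  : 16  70  156  274  424  606  820
  Δ  : 54  86  118  150  182  214
  Δ^2: 32  32  32  32  32
  Δ^3: 0  0  0  0
  Δ^4: 0  0  0
  Δ^5: 0  0
  Δ^6: 0
The second differences are constant (32) and nonzero, while all higher differences vanish, so the minimal degree is 2.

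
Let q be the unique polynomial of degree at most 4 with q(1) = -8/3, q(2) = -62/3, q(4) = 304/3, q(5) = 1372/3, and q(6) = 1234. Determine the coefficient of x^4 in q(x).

2

Write q(x) = ax^4 + bx^3 + cx^2 + dx + e. Substituting each data point gives a linear system:
  a + b + c + d + e = -8/3
  16a + 8b + 4c + 2d + e = -62/3
  256a + 64b + 16c + 4d + e = 304/3
  625a + 125b + 25c + 5d + e = 1372/3
  1296a + 216b + 36c + 6d + e = 1234
Solving the system yields a = 2, b = -6, c = -5/3, d = -1, e = 4.
So q(x) = 2x^4 - 6x^3 - (5/3)x^2 - x + 4.
The leading coefficient is 2.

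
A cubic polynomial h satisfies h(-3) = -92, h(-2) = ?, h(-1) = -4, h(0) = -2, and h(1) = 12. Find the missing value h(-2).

-24

On equispaced nodes a degree-3 polynomial has vanishing fourth forward difference, so
  h(-3) - 4·h(-2) + 6·h(-1) - 4·h(0) + h(1) = 0.
Substituting the known values and solving for h(-2):
  -4·h(-2) = 96
  h(-2) = -24.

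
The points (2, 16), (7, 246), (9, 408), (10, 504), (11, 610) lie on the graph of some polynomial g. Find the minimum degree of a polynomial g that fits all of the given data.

Divided differences on the nodes 2, 7, 9, 10, 11:
  order 0: 16  246  408  504  610
  order 1: 46  81  96  106
  order 2: 5  5  5
  order 3: 0  0
  order 4: 0
The order-2 divided differences are all 5 (nonzero) and every higher order vanishes, so the data lies on a polynomial of degree exactly 2.

2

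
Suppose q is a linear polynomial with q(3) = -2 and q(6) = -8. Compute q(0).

Write q(x) = ax + b. Substituting each data point gives a linear system:
  3a + b = -2
  6a + b = -8
Solving the system yields a = -2, b = 4.
So q(x) = -2x + 4.
Then q(0) = 4.

4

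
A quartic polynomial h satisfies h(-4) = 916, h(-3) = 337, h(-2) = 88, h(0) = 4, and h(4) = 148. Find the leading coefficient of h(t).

2

Write h(t) = at^4 + bt^3 + ct^2 + dt + e. Substituting each data point gives a linear system:
  256a - 64b + 16c - 4d + e = 916
  81a - 27b + 9c - 3d + e = 337
  16a - 8b + 4c - 2d + e = 88
  e = 4
  256a + 64b + 16c + 4d + e = 148
Solving the system yields a = 2, b = -6, c = 1, d = 0, e = 4.
So h(t) = 2t^4 - 6t^3 + t^2 + 4.
The leading coefficient is 2.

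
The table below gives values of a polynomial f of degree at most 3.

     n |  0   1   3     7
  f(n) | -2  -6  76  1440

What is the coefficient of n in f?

Write f(n) = an^3 + bn^2 + cn + d. Substituting each data point gives a linear system:
  d = -2
  a + b + c + d = -6
  27a + 9b + 3c + d = 76
  343a + 49b + 7c + d = 1440
Solving the system yields a = 5, b = -5, c = -4, d = -2.
So f(n) = 5n^3 - 5n^2 - 4n - 2.
The coefficient of n is -4.

-4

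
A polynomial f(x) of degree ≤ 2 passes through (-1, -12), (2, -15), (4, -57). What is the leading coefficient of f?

-4

Write f(x) = ax^2 + bx + c. Substituting each data point gives a linear system:
  a - b + c = -12
  4a + 2b + c = -15
  16a + 4b + c = -57
Solving the system yields a = -4, b = 3, c = -5.
So f(x) = -4x^2 + 3x - 5.
The leading coefficient is -4.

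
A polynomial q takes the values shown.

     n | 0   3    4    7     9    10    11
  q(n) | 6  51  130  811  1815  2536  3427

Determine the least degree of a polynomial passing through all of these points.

3

Divided differences on the nodes 0, 3, 4, 7, 9, 10, 11:
  order 0: 6  51  130  811  1815  2536  3427
  order 1: 15  79  227  502  721  891
  order 2: 16  37  55  73  85
  order 3: 3  3  3  3
  order 4: 0  0  0
  order 5: 0  0
  order 6: 0
The order-3 divided differences are all 3 (nonzero) and every higher order vanishes, so the data lies on a polynomial of degree exactly 3.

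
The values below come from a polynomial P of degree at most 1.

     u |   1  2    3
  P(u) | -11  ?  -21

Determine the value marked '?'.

-16

The 2 known points determine the degree-1 polynomial uniquely.
Write P(u) = au + b. Substituting each data point gives a linear system:
  a + b = -11
  3a + b = -21
Solving the system yields a = -5, b = -6.
So P(u) = -5u - 6.
Then P(2) = -16.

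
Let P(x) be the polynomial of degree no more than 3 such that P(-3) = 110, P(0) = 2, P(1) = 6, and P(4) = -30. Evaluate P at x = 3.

Using the Lagrange interpolation formula with nodes -3, 0, 1, 4:
  L_0(x) = x(x - 1)(x - 4) / -84
  L_1(x) = (x + 3)(x - 1)(x - 4) / 12
  L_2(x) = (x + 3)x(x - 4) / -12
  L_3(x) = (x + 3)x(x - 1) / 84
Then P(x) = 110·L_0(x) + 2·L_1(x) + 6·L_2(x) - 30·L_3(x).
Expanding and collecting terms gives P(x) = -2x^3 + 6x^2 + 2.
Evaluating at x = 3: P(3) = 2.

2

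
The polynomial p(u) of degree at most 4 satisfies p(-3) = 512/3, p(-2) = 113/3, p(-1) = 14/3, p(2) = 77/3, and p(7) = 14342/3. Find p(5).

3704/3

Using the Lagrange interpolation formula with nodes -3, -2, -1, 2, 7:
  L_0(u) = (u + 2)(u + 1)(u - 2)(u - 7) / 100
  L_1(u) = (u + 3)(u + 1)(u - 2)(u - 7) / -36
  L_2(u) = (u + 3)(u + 2)(u - 2)(u - 7) / 48
  L_3(u) = (u + 3)(u + 2)(u + 1)(u - 7) / -300
  L_4(u) = (u + 3)(u + 2)(u + 1)(u - 2) / 3600
Then p(u) = 512/3·L_0(u) + 113/3·L_1(u) + 14/3·L_2(u) + 77/3·L_3(u) + 14342/3·L_4(u).
Expanding and collecting terms gives p(u) = 2u^4 - 3u - 1/3.
Evaluating at u = 5: p(5) = 3704/3.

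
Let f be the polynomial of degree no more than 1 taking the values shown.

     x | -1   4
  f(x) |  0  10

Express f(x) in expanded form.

f(x) = 2x + 2

Write f(x) = ax + b. Substituting each data point gives a linear system:
  -a + b = 0
  4a + b = 10
Solving the system yields a = 2, b = 2.
So f(x) = 2x + 2.
Check: f(4) = 10. ✓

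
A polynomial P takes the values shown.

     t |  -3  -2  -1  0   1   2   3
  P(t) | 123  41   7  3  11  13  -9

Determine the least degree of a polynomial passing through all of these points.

Forward differences of the values at t = -3, -2, -1, 0, 1, 2, 3:
  P  : 123  41  7  3  11  13  -9
  Δ  : -82  -34  -4  8  2  -22
  Δ^2: 48  30  12  -6  -24
  Δ^3: -18  -18  -18  -18
  Δ^4: 0  0  0
  Δ^5: 0  0
  Δ^6: 0
The third differences are constant (-18) and nonzero, while all higher differences vanish, so the minimal degree is 3.

3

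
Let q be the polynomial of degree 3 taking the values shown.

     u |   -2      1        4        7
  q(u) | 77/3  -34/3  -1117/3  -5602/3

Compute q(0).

-3

Write q(u) = au^3 + bu^2 + cu + d. Substituting each data point gives a linear system:
  -8a + 4b - 2c + d = 77/3
  a + b + c + d = -34/3
  64a + 16b + 4c + d = -1117/3
  343a + 49b + 7c + d = -5602/3
Solving the system yields a = -5, b = -3, c = -1/3, d = -3.
So q(u) = -5u^3 - 3u^2 - (1/3)u - 3.
Then q(0) = -3.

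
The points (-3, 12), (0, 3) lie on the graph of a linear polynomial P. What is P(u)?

P(u) = -3u + 3

Write P(u) = au + b. Substituting each data point gives a linear system:
  -3a + b = 12
  b = 3
Solving the system yields a = -3, b = 3.
So P(u) = -3u + 3.
Check: P(-3) = 12. ✓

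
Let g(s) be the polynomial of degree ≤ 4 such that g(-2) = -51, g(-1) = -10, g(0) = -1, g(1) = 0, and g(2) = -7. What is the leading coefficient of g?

Write g(s) = as^4 + bs^3 + cs^2 + ds + e. Substituting each data point gives a linear system:
  16a - 8b + 4c - 2d + e = -51
  a - b + c - d + e = -10
  e = -1
  a + b + c + d + e = 0
  16a + 8b + 4c + 2d + e = -7
Solving the system yields a = -1, b = 2, c = -3, d = 3, e = -1.
So g(s) = -s⁴ + 2s³ - 3s² + 3s - 1.
The leading coefficient is -1.

-1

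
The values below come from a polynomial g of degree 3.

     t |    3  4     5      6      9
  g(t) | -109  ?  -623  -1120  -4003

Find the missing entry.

-298

The 4 known points determine the degree-3 polynomial uniquely.
Write g(t) = at^3 + bt^2 + ct + d. Substituting each data point gives a linear system:
  27a + 9b + 3c + d = -109
  125a + 25b + 5c + d = -623
  216a + 36b + 6c + d = -1120
  729a + 81b + 9c + d = -4003
Solving the system yields a = -6, b = 4, c = 5, d = 2.
So g(t) = -6t³ + 4t² + 5t + 2.
Then g(4) = -298.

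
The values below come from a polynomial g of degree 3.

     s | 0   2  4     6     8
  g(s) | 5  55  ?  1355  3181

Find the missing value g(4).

On equispaced nodes a degree-3 polynomial has vanishing fourth forward difference, so
  g(0) - 4·g(2) + 6·g(4) - 4·g(6) + g(8) = 0.
Substituting the known values and solving for g(4):
  6·g(4) = 2454
  g(4) = 409.

409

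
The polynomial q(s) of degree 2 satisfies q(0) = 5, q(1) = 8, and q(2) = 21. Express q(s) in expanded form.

Write q(s) = as^2 + bs + c. Substituting each data point gives a linear system:
  c = 5
  a + b + c = 8
  4a + 2b + c = 21
Solving the system yields a = 5, b = -2, c = 5.
So q(s) = 5s^2 - 2s + 5.
Check: q(0) = 5. ✓

q(s) = 5s^2 - 2s + 5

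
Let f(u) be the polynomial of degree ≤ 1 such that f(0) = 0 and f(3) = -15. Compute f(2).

-10

Write f(u) = au + b. Substituting each data point gives a linear system:
  b = 0
  3a + b = -15
Solving the system yields a = -5, b = 0.
So f(u) = -5u.
Then f(2) = -10.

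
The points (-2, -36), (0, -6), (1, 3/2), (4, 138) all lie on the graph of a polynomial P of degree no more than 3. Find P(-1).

Using the Lagrange interpolation formula with nodes -2, 0, 1, 4:
  L_0(s) = s(s - 1)(s - 4) / -36
  L_1(s) = (s + 2)(s - 1)(s - 4) / 8
  L_2(s) = (s + 2)s(s - 4) / -9
  L_3(s) = (s + 2)s(s - 1) / 72
Then P(s) = -36·L_0(s) - 6·L_1(s) + 3/2·L_2(s) + 138·L_3(s).
Expanding and collecting terms gives P(s) = 2s^3 - (1/2)s^2 + 6s - 6.
Evaluating at s = -1: P(-1) = -29/2.

-29/2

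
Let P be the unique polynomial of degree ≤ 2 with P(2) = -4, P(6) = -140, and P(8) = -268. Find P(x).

P(x) = -5x^2 + 6x + 4

Write P(x) = ax^2 + bx + c. Substituting each data point gives a linear system:
  4a + 2b + c = -4
  36a + 6b + c = -140
  64a + 8b + c = -268
Solving the system yields a = -5, b = 6, c = 4.
So P(x) = -5x^2 + 6x + 4.
Check: P(2) = -4. ✓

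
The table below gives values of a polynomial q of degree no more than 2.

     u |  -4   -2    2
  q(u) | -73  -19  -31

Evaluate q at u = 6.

-203

Using the Lagrange interpolation formula with nodes -4, -2, 2:
  L_0(u) = (u + 2)(u - 2) / 12
  L_1(u) = (u + 4)(u - 2) / -8
  L_2(u) = (u + 4)(u + 2) / 24
Then q(u) = -73·L_0(u) - 19·L_1(u) - 31·L_2(u).
Expanding and collecting terms gives q(u) = -5u² - 3u - 5.
Evaluating at u = 6: q(6) = -203.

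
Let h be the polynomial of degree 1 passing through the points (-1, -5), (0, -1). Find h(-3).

-13

Using the Lagrange interpolation formula with nodes -1, 0:
  L_0(u) = u / -1
  L_1(u) = (u + 1) / 1
Then h(u) = -5·L_0(u) - 1·L_1(u).
Expanding and collecting terms gives h(u) = 4u - 1.
Evaluating at u = -3: h(-3) = -13.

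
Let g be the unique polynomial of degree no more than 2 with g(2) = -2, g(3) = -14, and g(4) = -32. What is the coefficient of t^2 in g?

-3

Write g(t) = at^2 + bt + c. Substituting each data point gives a linear system:
  4a + 2b + c = -2
  9a + 3b + c = -14
  16a + 4b + c = -32
Solving the system yields a = -3, b = 3, c = 4.
So g(t) = -3t² + 3t + 4.
The leading coefficient is -3.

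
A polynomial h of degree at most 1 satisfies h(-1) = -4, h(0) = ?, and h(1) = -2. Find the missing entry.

-3

On equispaced nodes a degree-1 polynomial has vanishing second forward difference, so
  h(-1) - 2·h(0) + h(1) = 0.
Substituting the known values and solving for h(0):
  -2·h(0) = 6
  h(0) = -3.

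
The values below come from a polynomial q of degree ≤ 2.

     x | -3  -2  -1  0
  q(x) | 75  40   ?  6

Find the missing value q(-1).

17

On equispaced nodes a degree-2 polynomial has vanishing third forward difference, so
  - q(-3) + 3·q(-2) - 3·q(-1) + q(0) = 0.
Substituting the known values and solving for q(-1):
  -3·q(-1) = -51
  q(-1) = 17.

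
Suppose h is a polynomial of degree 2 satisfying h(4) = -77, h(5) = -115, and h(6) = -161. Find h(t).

Using the Lagrange interpolation formula with nodes 4, 5, 6:
  L_0(t) = (t - 5)(t - 6) / 2
  L_1(t) = (t - 4)(t - 6) / -1
  L_2(t) = (t - 4)(t - 5) / 2
Then h(t) = -77·L_0(t) - 115·L_1(t) - 161·L_2(t).
Expanding and collecting terms gives h(t) = -4t^2 - 2t - 5.
Check: h(5) = -115. ✓

h(t) = -4t^2 - 2t - 5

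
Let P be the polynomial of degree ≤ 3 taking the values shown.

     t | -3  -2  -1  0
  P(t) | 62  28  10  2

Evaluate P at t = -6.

Write P(t) = at^3 + bt^2 + ct + d. Substituting each data point gives a linear system:
  -27a + 9b - 3c + d = 62
  -8a + 4b - 2c + d = 28
  -a + b - c + d = 10
  d = 2
Solving the system yields a = -1, b = 2, c = -5, d = 2.
So P(t) = -t^3 + 2t^2 - 5t + 2.
Then P(-6) = 320.

320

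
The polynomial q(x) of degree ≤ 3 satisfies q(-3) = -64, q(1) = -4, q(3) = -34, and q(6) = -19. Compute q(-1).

2

Using the Lagrange interpolation formula with nodes -3, 1, 3, 6:
  L_0(x) = (x - 1)(x - 3)(x - 6) / -216
  L_1(x) = (x + 3)(x - 3)(x - 6) / 40
  L_2(x) = (x + 3)(x - 1)(x - 6) / -36
  L_3(x) = (x + 3)(x - 1)(x - 3) / 135
Then q(x) = -64·L_0(x) - 4·L_1(x) - 34·L_2(x) - 19·L_3(x).
Expanding and collecting terms gives q(x) = x^3 - 6x^2 - 4x + 5.
Evaluating at x = -1: q(-1) = 2.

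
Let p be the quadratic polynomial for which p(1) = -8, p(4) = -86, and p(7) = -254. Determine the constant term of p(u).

Write p(u) = au^2 + bu + c. Substituting each data point gives a linear system:
  a + b + c = -8
  16a + 4b + c = -86
  49a + 7b + c = -254
Solving the system yields a = -5, b = -1, c = -2.
So p(u) = -5u² - u - 2.
The constant term is -2.

-2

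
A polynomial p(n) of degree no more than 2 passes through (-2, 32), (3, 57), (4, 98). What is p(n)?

p(n) = 6n^2 - n + 6

Write p(n) = an^2 + bn + c. Substituting each data point gives a linear system:
  4a - 2b + c = 32
  9a + 3b + c = 57
  16a + 4b + c = 98
Solving the system yields a = 6, b = -1, c = 6.
So p(n) = 6n² - n + 6.
Check: p(3) = 57. ✓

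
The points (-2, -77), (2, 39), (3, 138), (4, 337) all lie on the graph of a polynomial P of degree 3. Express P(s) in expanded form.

Write P(s) = as^3 + bs^2 + cs + d. Substituting each data point gives a linear system:
  -8a + 4b - 2c + d = -77
  8a + 4b + 2c + d = 39
  27a + 9b + 3c + d = 138
  64a + 16b + 4c + d = 337
Solving the system yields a = 6, b = -4, c = 5, d = -3.
So P(s) = 6s³ - 4s² + 5s - 3.
Check: P(2) = 39. ✓

P(s) = 6s^3 - 4s^2 + 5s - 3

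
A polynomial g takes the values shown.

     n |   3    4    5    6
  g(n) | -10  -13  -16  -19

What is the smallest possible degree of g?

Forward differences of the values at n = 3, 4, 5, 6:
  g  : -10  -13  -16  -19
  Δ  : -3  -3  -3
  Δ^2: 0  0
  Δ^3: 0
The first differences are constant (-3) and nonzero, while all higher differences vanish, so the minimal degree is 1.

1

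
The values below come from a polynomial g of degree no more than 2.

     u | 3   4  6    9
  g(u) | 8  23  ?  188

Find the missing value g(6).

71

The 3 known points determine the degree-2 polynomial uniquely.
Write g(u) = au^2 + bu + c. Substituting each data point gives a linear system:
  9a + 3b + c = 8
  16a + 4b + c = 23
  81a + 9b + c = 188
Solving the system yields a = 3, b = -6, c = -1.
So g(u) = 3u² - 6u - 1.
Then g(6) = 71.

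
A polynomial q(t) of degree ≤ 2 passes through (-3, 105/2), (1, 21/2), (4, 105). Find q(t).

Write q(t) = at^2 + bt + c. Substituting each data point gives a linear system:
  9a - 3b + c = 105/2
  a + b + c = 21/2
  16a + 4b + c = 105
Solving the system yields a = 6, b = 3/2, c = 3.
So q(t) = 6t² + (3/2)t + 3.
Check: q(-3) = 105/2. ✓

q(t) = 6t^2 + (3/2)t + 3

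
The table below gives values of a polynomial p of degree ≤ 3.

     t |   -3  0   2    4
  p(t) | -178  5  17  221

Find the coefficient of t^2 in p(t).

-6

Write p(t) = at^3 + bt^2 + ct + d. Substituting each data point gives a linear system:
  -27a + 9b - 3c + d = -178
  d = 5
  8a + 4b + 2c + d = 17
  64a + 16b + 4c + d = 221
Solving the system yields a = 5, b = -6, c = -2, d = 5.
So p(t) = 5t^3 - 6t^2 - 2t + 5.
The coefficient of t^2 is -6.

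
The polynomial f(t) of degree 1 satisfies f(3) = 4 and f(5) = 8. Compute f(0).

-2

Using the Lagrange interpolation formula with nodes 3, 5:
  L_0(t) = (t - 5) / -2
  L_1(t) = (t - 3) / 2
Then f(t) = 4·L_0(t) + 8·L_1(t).
Expanding and collecting terms gives f(t) = 2t - 2.
Evaluating at t = 0: f(0) = -2.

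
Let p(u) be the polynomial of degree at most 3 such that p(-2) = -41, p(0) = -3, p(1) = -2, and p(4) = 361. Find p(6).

1263

Using the Lagrange interpolation formula with nodes -2, 0, 1, 4:
  L_0(u) = u(u - 1)(u - 4) / -36
  L_1(u) = (u + 2)(u - 1)(u - 4) / 8
  L_2(u) = (u + 2)u(u - 4) / -9
  L_3(u) = (u + 2)u(u - 1) / 72
Then p(u) = -41·L_0(u) - 3·L_1(u) - 2·L_2(u) + 361·L_3(u).
Expanding and collecting terms gives p(u) = 6u³ - 5u - 3.
Evaluating at u = 6: p(6) = 1263.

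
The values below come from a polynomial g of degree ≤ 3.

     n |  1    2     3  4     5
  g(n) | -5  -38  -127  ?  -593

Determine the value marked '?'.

-302

On equispaced nodes a degree-3 polynomial has vanishing fourth forward difference, so
  g(1) - 4·g(2) + 6·g(3) - 4·g(4) + g(5) = 0.
Substituting the known values and solving for g(4):
  -4·g(4) = 1208
  g(4) = -302.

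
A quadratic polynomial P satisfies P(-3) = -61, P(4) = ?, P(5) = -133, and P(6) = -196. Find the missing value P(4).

The 3 known points determine the degree-2 polynomial uniquely.
Write P(n) = an^2 + bn + c. Substituting each data point gives a linear system:
  9a - 3b + c = -61
  25a + 5b + c = -133
  36a + 6b + c = -196
Solving the system yields a = -6, b = 3, c = 2.
So P(n) = -6n² + 3n + 2.
Then P(4) = -82.

-82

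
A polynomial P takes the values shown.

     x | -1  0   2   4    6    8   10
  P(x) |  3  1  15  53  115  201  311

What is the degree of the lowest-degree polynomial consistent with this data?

Divided differences on the nodes -1, 0, 2, 4, 6, 8, 10:
  order 0: 3  1  15  53  115  201  311
  order 1: -2  7  19  31  43  55
  order 2: 3  3  3  3  3
  order 3: 0  0  0  0
  order 4: 0  0  0
  order 5: 0  0
  order 6: 0
The order-2 divided differences are all 3 (nonzero) and every higher order vanishes, so the data lies on a polynomial of degree exactly 2.

2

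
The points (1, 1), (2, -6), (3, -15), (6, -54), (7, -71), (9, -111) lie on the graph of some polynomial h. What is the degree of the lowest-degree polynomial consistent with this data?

Divided differences on the nodes 1, 2, 3, 6, 7, 9:
  order 0: 1  -6  -15  -54  -71  -111
  order 1: -7  -9  -13  -17  -20
  order 2: -1  -1  -1  -1
  order 3: 0  0  0
  order 4: 0  0
  order 5: 0
The order-2 divided differences are all -1 (nonzero) and every higher order vanishes, so the data lies on a polynomial of degree exactly 2.

2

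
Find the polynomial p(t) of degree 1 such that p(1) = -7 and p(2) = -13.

Using the Lagrange interpolation formula with nodes 1, 2:
  L_0(t) = (t - 2) / -1
  L_1(t) = (t - 1) / 1
Then p(t) = -7·L_0(t) - 13·L_1(t).
Expanding and collecting terms gives p(t) = -6t - 1.
Check: p(1) = -7. ✓

p(t) = -6t - 1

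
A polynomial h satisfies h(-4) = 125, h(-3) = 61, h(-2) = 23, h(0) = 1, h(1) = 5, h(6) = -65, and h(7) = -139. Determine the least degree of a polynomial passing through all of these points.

3

Divided differences on the nodes -4, -3, -2, 0, 1, 6, 7:
  order 0: 125  61  23  1  5  -65  -139
  order 1: -64  -38  -11  4  -14  -74
  order 2: 13  9  5  -3  -10
  order 3: -1  -1  -1  -1
  order 4: 0  0  0
  order 5: 0  0
  order 6: 0
The order-3 divided differences are all -1 (nonzero) and every higher order vanishes, so the data lies on a polynomial of degree exactly 3.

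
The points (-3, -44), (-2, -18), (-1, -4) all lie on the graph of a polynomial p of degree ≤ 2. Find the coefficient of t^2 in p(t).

Write p(t) = at^2 + bt + c. Substituting each data point gives a linear system:
  9a - 3b + c = -44
  4a - 2b + c = -18
  a - b + c = -4
Solving the system yields a = -6, b = -4, c = -2.
So p(t) = -6t² - 4t - 2.
The leading coefficient is -6.

-6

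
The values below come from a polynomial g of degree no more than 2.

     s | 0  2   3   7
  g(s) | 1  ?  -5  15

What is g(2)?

-5

The 3 known points determine the degree-2 polynomial uniquely.
Write g(s) = as^2 + bs + c. Substituting each data point gives a linear system:
  c = 1
  9a + 3b + c = -5
  49a + 7b + c = 15
Solving the system yields a = 1, b = -5, c = 1.
So g(s) = s^2 - 5s + 1.
Then g(2) = -5.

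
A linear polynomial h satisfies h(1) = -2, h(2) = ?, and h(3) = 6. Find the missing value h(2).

On equispaced nodes a degree-1 polynomial has vanishing second forward difference, so
  h(1) - 2·h(2) + h(3) = 0.
Substituting the known values and solving for h(2):
  -2·h(2) = -4
  h(2) = 2.

2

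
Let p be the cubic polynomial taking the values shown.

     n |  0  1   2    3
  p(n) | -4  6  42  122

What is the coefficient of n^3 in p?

Write p(n) = an^3 + bn^2 + cn + d. Substituting each data point gives a linear system:
  d = -4
  a + b + c + d = 6
  8a + 4b + 2c + d = 42
  27a + 9b + 3c + d = 122
Solving the system yields a = 3, b = 4, c = 3, d = -4.
So p(n) = 3n^3 + 4n^2 + 3n - 4.
The leading coefficient is 3.

3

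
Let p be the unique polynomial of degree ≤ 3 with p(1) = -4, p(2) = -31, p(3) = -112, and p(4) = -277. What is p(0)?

-1

Write p(n) = an^3 + bn^2 + cn + d. Substituting each data point gives a linear system:
  a + b + c + d = -4
  8a + 4b + 2c + d = -31
  27a + 9b + 3c + d = -112
  64a + 16b + 4c + d = -277
Solving the system yields a = -5, b = 3, c = -1, d = -1.
So p(n) = -5n^3 + 3n^2 - n - 1.
Then p(0) = -1.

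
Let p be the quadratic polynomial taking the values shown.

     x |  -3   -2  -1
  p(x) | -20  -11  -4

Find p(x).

Using the Lagrange interpolation formula with nodes -3, -2, -1:
  L_0(x) = (x + 2)(x + 1) / 2
  L_1(x) = (x + 3)(x + 1) / -1
  L_2(x) = (x + 3)(x + 2) / 2
Then p(x) = -20·L_0(x) - 11·L_1(x) - 4·L_2(x).
Expanding and collecting terms gives p(x) = -x^2 + 4x + 1.
Check: p(-3) = -20. ✓

p(x) = -x^2 + 4x + 1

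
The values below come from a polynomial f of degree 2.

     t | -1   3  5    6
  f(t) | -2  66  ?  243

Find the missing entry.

172

The 3 known points determine the degree-2 polynomial uniquely.
Write f(t) = at^2 + bt + c. Substituting each data point gives a linear system:
  a - b + c = -2
  9a + 3b + c = 66
  36a + 6b + c = 243
Solving the system yields a = 6, b = 5, c = -3.
So f(t) = 6t² + 5t - 3.
Then f(5) = 172.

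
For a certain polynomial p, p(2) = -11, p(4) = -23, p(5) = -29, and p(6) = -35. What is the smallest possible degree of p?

1

Divided differences on the nodes 2, 4, 5, 6:
  order 0: -11  -23  -29  -35
  order 1: -6  -6  -6
  order 2: 0  0
  order 3: 0
The order-1 divided differences are all -6 (nonzero) and every higher order vanishes, so the data lies on a polynomial of degree exactly 1.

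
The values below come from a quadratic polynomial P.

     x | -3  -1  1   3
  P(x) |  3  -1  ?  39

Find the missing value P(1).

On equispaced nodes a degree-2 polynomial has vanishing third forward difference, so
  - P(-3) + 3·P(-1) - 3·P(1) + P(3) = 0.
Substituting the known values and solving for P(1):
  -3·P(1) = -33
  P(1) = 11.

11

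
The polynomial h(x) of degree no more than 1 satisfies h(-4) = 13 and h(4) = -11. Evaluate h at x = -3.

10

Write h(x) = ax + b. Substituting each data point gives a linear system:
  -4a + b = 13
  4a + b = -11
Solving the system yields a = -3, b = 1.
So h(x) = -3x + 1.
Then h(-3) = 10.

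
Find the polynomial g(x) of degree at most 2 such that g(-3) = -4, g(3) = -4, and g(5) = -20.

Write g(x) = ax^2 + bx + c. Substituting each data point gives a linear system:
  9a - 3b + c = -4
  9a + 3b + c = -4
  25a + 5b + c = -20
Solving the system yields a = -1, b = 0, c = 5.
So g(x) = -x^2 + 5.
Check: g(5) = -20. ✓

g(x) = -x^2 + 5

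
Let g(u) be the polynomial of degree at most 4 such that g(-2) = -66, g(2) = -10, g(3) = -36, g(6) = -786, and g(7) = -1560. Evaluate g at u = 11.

-11116

Write g(u) = au^4 + bu^3 + cu^2 + du + e. Substituting each data point gives a linear system:
  16a - 8b + 4c - 2d + e = -66
  16a + 8b + 4c + 2d + e = -10
  81a + 27b + 9c + 3d + e = -36
  1296a + 216b + 36c + 6d + e = -786
  2401a + 343b + 49c + 7d + e = -1560
Solving the system yields a = -1, b = 3, c = -4, d = 2, e = -6.
So g(u) = -u^4 + 3u^3 - 4u^2 + 2u - 6.
Then g(11) = -11116.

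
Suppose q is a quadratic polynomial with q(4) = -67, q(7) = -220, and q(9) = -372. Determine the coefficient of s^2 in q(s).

Write q(s) = as^2 + bs + c. Substituting each data point gives a linear system:
  16a + 4b + c = -67
  49a + 7b + c = -220
  81a + 9b + c = -372
Solving the system yields a = -5, b = 4, c = -3.
So q(s) = -5s^2 + 4s - 3.
The leading coefficient is -5.

-5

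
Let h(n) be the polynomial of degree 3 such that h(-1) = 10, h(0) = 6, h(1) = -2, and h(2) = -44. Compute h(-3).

Write h(n) = an^3 + bn^2 + cn + d. Substituting each data point gives a linear system:
  -a + b - c + d = 10
  d = 6
  a + b + c + d = -2
  8a + 4b + 2c + d = -44
Solving the system yields a = -5, b = -2, c = -1, d = 6.
So h(n) = -5n³ - 2n² - n + 6.
Then h(-3) = 126.

126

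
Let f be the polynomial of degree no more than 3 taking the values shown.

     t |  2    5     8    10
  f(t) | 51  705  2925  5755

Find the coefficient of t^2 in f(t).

-3

Write f(t) = at^3 + bt^2 + ct + d. Substituting each data point gives a linear system:
  8a + 4b + 2c + d = 51
  125a + 25b + 5c + d = 705
  512a + 64b + 8c + d = 2925
  1000a + 100b + 10c + d = 5755
Solving the system yields a = 6, b = -3, c = 5, d = 5.
So f(t) = 6t³ - 3t² + 5t + 5.
The coefficient of t^2 is -3.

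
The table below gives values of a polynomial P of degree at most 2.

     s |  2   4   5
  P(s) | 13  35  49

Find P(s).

P(s) = s^2 + 5s - 1

Using the Lagrange interpolation formula with nodes 2, 4, 5:
  L_0(s) = (s - 4)(s - 5) / 6
  L_1(s) = (s - 2)(s - 5) / -2
  L_2(s) = (s - 2)(s - 4) / 3
Then P(s) = 13·L_0(s) + 35·L_1(s) + 49·L_2(s).
Expanding and collecting terms gives P(s) = s^2 + 5s - 1.
Check: P(5) = 49. ✓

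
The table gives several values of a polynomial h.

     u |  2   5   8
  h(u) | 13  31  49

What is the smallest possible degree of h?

Forward differences of the values at u = 2, 5, 8:
  h  : 13  31  49
  Δ  : 18  18
  Δ^2: 0
The first differences are constant (18) and nonzero, while all higher differences vanish, so the minimal degree is 1.

1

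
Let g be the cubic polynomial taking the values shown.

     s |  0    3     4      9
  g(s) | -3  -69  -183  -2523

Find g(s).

g(s) = -4s^3 + 5s^2 - s - 3

Using the Lagrange interpolation formula with nodes 0, 3, 4, 9:
  L_0(s) = (s - 3)(s - 4)(s - 9) / -108
  L_1(s) = s(s - 4)(s - 9) / 18
  L_2(s) = s(s - 3)(s - 9) / -20
  L_3(s) = s(s - 3)(s - 4) / 270
Then g(s) = -3·L_0(s) - 69·L_1(s) - 183·L_2(s) - 2523·L_3(s).
Expanding and collecting terms gives g(s) = -4s^3 + 5s^2 - s - 3.
Check: g(4) = -183. ✓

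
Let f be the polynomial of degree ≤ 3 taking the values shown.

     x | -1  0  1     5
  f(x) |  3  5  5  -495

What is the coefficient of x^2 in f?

Write f(x) = ax^3 + bx^2 + cx + d. Substituting each data point gives a linear system:
  -a + b - c + d = 3
  d = 5
  a + b + c + d = 5
  125a + 25b + 5c + d = -495
Solving the system yields a = -4, b = -1, c = 5, d = 5.
So f(x) = -4x^3 - x^2 + 5x + 5.
The coefficient of x^2 is -1.

-1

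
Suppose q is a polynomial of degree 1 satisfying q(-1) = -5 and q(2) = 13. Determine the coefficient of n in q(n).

6

Write q(n) = an + b. Substituting each data point gives a linear system:
  -a + b = -5
  2a + b = 13
Solving the system yields a = 6, b = 1.
So q(n) = 6n + 1.
The leading coefficient is 6.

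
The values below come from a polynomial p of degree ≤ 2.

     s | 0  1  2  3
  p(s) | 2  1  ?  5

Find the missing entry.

2

On equispaced nodes a degree-2 polynomial has vanishing third forward difference, so
  - p(0) + 3·p(1) - 3·p(2) + p(3) = 0.
Substituting the known values and solving for p(2):
  -3·p(2) = -6
  p(2) = 2.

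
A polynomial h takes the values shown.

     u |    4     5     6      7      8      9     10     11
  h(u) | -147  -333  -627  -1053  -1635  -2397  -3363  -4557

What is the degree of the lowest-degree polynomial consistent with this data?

Forward differences of the values at u = 4, 5, 6, 7, 8, 9, 10, 11:
  h  : -147  -333  -627  -1053  -1635  -2397  -3363  -4557
  Δ  : -186  -294  -426  -582  -762  -966  -1194
  Δ^2: -108  -132  -156  -180  -204  -228
  Δ^3: -24  -24  -24  -24  -24
  Δ^4: 0  0  0  0
  Δ^5: 0  0  0
  Δ^6: 0  0
  Δ^7: 0
The third differences are constant (-24) and nonzero, while all higher differences vanish, so the minimal degree is 3.

3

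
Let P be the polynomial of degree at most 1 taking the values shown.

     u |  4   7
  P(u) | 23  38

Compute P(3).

18

Write P(u) = au + b. Substituting each data point gives a linear system:
  4a + b = 23
  7a + b = 38
Solving the system yields a = 5, b = 3.
So P(u) = 5u + 3.
Then P(3) = 18.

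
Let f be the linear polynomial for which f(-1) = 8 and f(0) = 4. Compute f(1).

0

Write f(x) = ax + b. Substituting each data point gives a linear system:
  -a + b = 8
  b = 4
Solving the system yields a = -4, b = 4.
So f(x) = -4x + 4.
Then f(1) = 0.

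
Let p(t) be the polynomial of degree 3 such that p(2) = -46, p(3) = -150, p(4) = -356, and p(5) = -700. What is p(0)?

Forward differences of the values at t = 2, 3, 4, 5:
  p  : -46  -150  -356  -700
  Δ  : -104  -206  -344
  Δ^2: -102  -138
  Δ^3: -36
The third differences are constant, confirming degree 3.
Interpolating (Newton forward form) and evaluating at t = 0 gives p(0) = 0.

0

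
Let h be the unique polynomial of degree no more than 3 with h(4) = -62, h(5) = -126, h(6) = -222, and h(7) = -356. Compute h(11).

-1392

Using the Lagrange interpolation formula with nodes 4, 5, 6, 7:
  L_0(s) = (s - 5)(s - 6)(s - 7) / -6
  L_1(s) = (s - 4)(s - 6)(s - 7) / 2
  L_2(s) = (s - 4)(s - 5)(s - 7) / -2
  L_3(s) = (s - 4)(s - 5)(s - 6) / 6
Then h(s) = -62·L_0(s) - 126·L_1(s) - 222·L_2(s) - 356·L_3(s).
Expanding and collecting terms gives h(s) = -s³ - s² + 6s - 6.
Evaluating at s = 11: h(11) = -1392.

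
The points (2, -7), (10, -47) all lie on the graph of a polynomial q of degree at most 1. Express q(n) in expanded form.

Using the Lagrange interpolation formula with nodes 2, 10:
  L_0(n) = (n - 10) / -8
  L_1(n) = (n - 2) / 8
Then q(n) = -7·L_0(n) - 47·L_1(n).
Expanding and collecting terms gives q(n) = -5n + 3.
Check: q(10) = -47. ✓

q(n) = -5n + 3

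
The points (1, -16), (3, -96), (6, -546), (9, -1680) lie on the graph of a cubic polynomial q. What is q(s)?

Write q(s) = as^3 + bs^2 + cs + d. Substituting each data point gives a linear system:
  a + b + c + d = -16
  27a + 9b + 3c + d = -96
  216a + 36b + 6c + d = -546
  729a + 81b + 9c + d = -1680
Solving the system yields a = -2, b = -2, c = -6, d = -6.
So q(s) = -2s³ - 2s² - 6s - 6.
Check: q(9) = -1680. ✓

q(s) = -2s^3 - 2s^2 - 6s - 6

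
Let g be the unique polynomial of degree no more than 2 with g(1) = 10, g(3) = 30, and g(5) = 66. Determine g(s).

g(s) = 2s^2 + 2s + 6

Using the Lagrange interpolation formula with nodes 1, 3, 5:
  L_0(s) = (s - 3)(s - 5) / 8
  L_1(s) = (s - 1)(s - 5) / -4
  L_2(s) = (s - 1)(s - 3) / 8
Then g(s) = 10·L_0(s) + 30·L_1(s) + 66·L_2(s).
Expanding and collecting terms gives g(s) = 2s^2 + 2s + 6.
Check: g(5) = 66. ✓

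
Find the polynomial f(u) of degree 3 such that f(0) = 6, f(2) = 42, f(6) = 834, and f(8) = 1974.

Write f(u) = au^3 + bu^2 + cu + d. Substituting each data point gives a linear system:
  d = 6
  8a + 4b + 2c + d = 42
  216a + 36b + 6c + d = 834
  512a + 64b + 8c + d = 1974
Solving the system yields a = 4, b = -2, c = 6, d = 6.
So f(u) = 4u³ - 2u² + 6u + 6.
Check: f(8) = 1974. ✓

f(u) = 4u^3 - 2u^2 + 6u + 6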